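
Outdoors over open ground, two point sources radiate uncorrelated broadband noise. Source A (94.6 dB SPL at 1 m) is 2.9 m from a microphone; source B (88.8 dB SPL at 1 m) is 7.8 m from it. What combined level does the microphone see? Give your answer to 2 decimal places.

At the listener: L_A = 94.6 − 20·log₁₀(2.9) = 85.352 dB; L_B = 88.8 − 20·log₁₀(7.8) = 70.958 dB.
Combined: 10·log₁₀(10^(85.352/10)+10^(70.958/10)) = 85.51 dB SPL.

85.51 dB SPL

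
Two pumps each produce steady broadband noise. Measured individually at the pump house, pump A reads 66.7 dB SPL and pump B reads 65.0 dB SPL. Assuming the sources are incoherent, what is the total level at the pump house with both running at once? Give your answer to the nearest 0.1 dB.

68.9 dB SPL

Add the sources as powers (linear), then convert back to dB:
L_total = 10·log₁₀(10^(66.7/10) + 10^(65.0/10)) = 10·log₁₀(7840000) = 68.9 dB SPL.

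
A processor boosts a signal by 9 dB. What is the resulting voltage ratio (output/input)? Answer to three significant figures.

Voltage ratio = 10^(dB/20).
10^(9/20) = 10^(0.4500) = 2.82.

2.82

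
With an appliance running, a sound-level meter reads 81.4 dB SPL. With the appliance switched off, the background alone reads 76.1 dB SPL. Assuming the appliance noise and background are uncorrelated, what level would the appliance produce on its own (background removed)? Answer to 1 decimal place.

Subtract intensities: L_src = 10·log₁₀(10^(L_total/10) − 10^(L_bg/10)).
L_src = 10·log₁₀(10^(81.4/10) − 10^(76.1/10)) = 10·log₁₀(97300000) = 79.9 dB SPL.

79.9 dB SPL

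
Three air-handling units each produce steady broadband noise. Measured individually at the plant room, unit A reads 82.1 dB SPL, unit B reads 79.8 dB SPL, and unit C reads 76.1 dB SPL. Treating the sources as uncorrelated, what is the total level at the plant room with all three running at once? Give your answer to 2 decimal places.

Incoherent sources sum as intensities:
L_total = 10·log₁₀(10^(82.1/10) + 10^(79.8/10) + 10^(76.1/10)) = 10·log₁₀(298400000) = 84.75 dB SPL.

84.75 dB SPL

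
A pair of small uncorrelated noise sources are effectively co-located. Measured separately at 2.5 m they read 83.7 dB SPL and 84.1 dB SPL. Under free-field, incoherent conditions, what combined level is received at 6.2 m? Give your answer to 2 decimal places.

Combined at 2.5 m: 10·log₁₀(10^(83.7/10)+10^(84.1/10)) = 86.915 dB SPL.
Then apply −20·log₁₀(6.2/2.5) = -7.889 dB → 79.03 dB SPL.

79.03 dB SPL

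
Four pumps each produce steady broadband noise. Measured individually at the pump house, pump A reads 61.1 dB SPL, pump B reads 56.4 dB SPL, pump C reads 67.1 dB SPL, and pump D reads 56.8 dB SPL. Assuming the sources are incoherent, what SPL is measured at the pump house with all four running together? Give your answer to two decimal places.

68.65 dB SPL

Uncorrelated sources add in intensity (power), not in dB.
L_total = 10·log₁₀(10^(61.1/10) + 10^(56.4/10) + 10^(67.1/10) + 10^(56.8/10)) = 10·log₁₀(7332000) = 68.65 dB SPL.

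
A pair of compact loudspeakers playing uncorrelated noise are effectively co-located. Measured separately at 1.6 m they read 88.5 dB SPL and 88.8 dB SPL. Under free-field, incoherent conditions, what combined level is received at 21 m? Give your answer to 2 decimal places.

Combined at 1.6 m: 10·log₁₀(10^(88.5/10)+10^(88.8/10)) = 91.663 dB SPL.
Then apply −20·log₁₀(21/1.6) = -22.362 dB → 69.30 dB SPL.

69.30 dB SPL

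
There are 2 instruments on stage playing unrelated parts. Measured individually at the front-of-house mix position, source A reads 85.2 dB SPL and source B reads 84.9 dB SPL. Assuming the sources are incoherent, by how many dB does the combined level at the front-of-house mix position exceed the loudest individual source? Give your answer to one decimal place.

Uncorrelated sources add in intensity (power), not in dB.
L_total = 10·log₁₀(10^(85.2/10) + 10^(84.9/10)) = 88.06 dB SPL.
Excess over the loudest (85.2 dB): 88.06 − 85.2 = 2.9 dB.

2.9 dB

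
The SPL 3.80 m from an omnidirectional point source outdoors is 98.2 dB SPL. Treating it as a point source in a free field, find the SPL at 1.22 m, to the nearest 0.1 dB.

108.1 dB SPL

Free-field point source: level drops by 20·log₁₀ of the distance ratio.
ΔL = −20·log₁₀(1.22/3.80) = 9.87 dB, so L₂ = 98.2 + (9.87) = 108.1 dB SPL.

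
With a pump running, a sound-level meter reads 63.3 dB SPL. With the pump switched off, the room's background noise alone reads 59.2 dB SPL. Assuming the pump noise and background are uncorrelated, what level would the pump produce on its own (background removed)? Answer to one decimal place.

Remove the background by subtracting linear intensities:
L_src = 10·log₁₀(10^(63.3/10) − 10^(59.2/10)) = 10·log₁₀(1306000) = 61.2 dB SPL.

61.2 dB SPL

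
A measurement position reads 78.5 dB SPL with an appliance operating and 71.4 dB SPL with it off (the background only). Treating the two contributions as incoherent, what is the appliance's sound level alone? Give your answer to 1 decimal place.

Subtract intensities: L_src = 10·log₁₀(10^(L_total/10) − 10^(L_bg/10)).
L_src = 10·log₁₀(10^(78.5/10) − 10^(71.4/10)) = 10·log₁₀(56990000) = 77.6 dB SPL.

77.6 dB SPL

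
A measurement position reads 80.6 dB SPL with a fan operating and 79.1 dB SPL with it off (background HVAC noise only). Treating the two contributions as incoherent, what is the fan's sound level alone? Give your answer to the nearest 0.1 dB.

75.3 dB SPL

Remove the background by subtracting linear intensities:
L_src = 10·log₁₀(10^(80.6/10) − 10^(79.1/10)) = 10·log₁₀(33530000) = 75.3 dB SPL.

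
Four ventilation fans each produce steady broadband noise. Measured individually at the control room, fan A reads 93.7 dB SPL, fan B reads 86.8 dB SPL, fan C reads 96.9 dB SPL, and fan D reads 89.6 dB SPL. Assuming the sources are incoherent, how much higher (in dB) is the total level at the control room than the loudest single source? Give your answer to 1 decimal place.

2.5 dB

Incoherent sources sum as intensities:
L_total = 10·log₁₀(10^(93.7/10) + 10^(86.8/10) + 10^(96.9/10) + 10^(89.6/10)) = 99.36 dB SPL.
Excess over the loudest (96.9 dB): 99.36 − 96.9 = 2.5 dB.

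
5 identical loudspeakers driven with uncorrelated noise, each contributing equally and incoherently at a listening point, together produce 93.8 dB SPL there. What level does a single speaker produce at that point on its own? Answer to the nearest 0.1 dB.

86.8 dB SPL

5 equal incoherent sources add 10·log₁₀(5) = 6.99 dB over one source.
L_one = 93.8 − 6.99 = 86.8 dB SPL.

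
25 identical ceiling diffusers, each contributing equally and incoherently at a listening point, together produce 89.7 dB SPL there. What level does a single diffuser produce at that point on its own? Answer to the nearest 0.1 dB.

75.7 dB SPL

25 equal incoherent sources add 10·log₁₀(25) = 13.98 dB over one source.
L_one = 89.7 − 13.98 = 75.7 dB SPL.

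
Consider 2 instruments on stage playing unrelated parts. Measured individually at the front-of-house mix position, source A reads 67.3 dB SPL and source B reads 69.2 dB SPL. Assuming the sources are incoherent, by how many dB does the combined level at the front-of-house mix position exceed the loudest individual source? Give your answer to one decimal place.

Uncorrelated sources add in intensity (power), not in dB.
L_total = 10·log₁₀(10^(67.3/10) + 10^(69.2/10)) = 71.36 dB SPL.
Excess over the loudest (69.2 dB): 71.36 − 69.2 = 2.2 dB.

2.2 dB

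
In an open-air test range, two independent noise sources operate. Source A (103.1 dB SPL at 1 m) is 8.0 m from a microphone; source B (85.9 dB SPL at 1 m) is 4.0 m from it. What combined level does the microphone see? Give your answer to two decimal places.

At the listener: L_A = 103.1 − 20·log₁₀(8.0) = 85.038 dB; L_B = 85.9 − 20·log₁₀(4.0) = 73.859 dB.
Combined: 10·log₁₀(10^(85.038/10)+10^(73.859/10)) = 85.36 dB SPL.

85.36 dB SPL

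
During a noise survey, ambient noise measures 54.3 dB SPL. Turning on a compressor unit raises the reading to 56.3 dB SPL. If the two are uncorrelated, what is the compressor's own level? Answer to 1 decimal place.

52.0 dB SPL

Subtract intensities: L_src = 10·log₁₀(10^(L_total/10) − 10^(L_bg/10)).
L_src = 10·log₁₀(10^(56.3/10) − 10^(54.3/10)) = 10·log₁₀(157400) = 52.0 dB SPL.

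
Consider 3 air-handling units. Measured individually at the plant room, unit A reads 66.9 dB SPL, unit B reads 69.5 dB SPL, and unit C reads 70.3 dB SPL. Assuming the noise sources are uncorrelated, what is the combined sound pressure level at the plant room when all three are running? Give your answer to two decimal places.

73.90 dB SPL

Add the sources as powers (linear), then convert back to dB:
L_total = 10·log₁₀(10^(66.9/10) + 10^(69.5/10) + 10^(70.3/10)) = 10·log₁₀(24530000) = 73.90 dB SPL.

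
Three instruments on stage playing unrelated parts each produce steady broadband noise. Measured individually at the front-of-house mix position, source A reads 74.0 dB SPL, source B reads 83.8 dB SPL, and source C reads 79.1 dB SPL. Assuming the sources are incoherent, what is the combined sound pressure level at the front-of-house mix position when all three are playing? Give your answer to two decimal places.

85.39 dB SPL

Uncorrelated sources add in intensity (power), not in dB.
L_total = 10·log₁₀(10^(74.0/10) + 10^(83.8/10) + 10^(79.1/10)) = 10·log₁₀(346300000) = 85.39 dB SPL.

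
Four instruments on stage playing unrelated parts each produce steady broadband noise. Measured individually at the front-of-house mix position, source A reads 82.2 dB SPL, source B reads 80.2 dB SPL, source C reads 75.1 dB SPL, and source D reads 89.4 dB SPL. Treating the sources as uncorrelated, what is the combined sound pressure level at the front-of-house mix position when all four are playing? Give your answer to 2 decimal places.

90.70 dB SPL

Incoherent sources sum as intensities:
L_total = 10·log₁₀(10^(82.2/10) + 10^(80.2/10) + 10^(75.1/10) + 10^(89.4/10)) = 10·log₁₀(1174000000) = 90.70 dB SPL.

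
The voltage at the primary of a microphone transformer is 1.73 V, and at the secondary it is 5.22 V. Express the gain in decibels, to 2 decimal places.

9.59 dB

For a voltage ratio, dB = 20·log₁₀(V₂/V₁).
20·log₁₀(5.22/1.73) = 20·log₁₀(3.017) = 9.59 dB.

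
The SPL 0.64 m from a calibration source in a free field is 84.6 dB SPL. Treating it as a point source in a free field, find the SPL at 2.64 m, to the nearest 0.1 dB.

72.3 dB SPL

Inverse-square spreading gives ΔL = −20·log₁₀(d₂/d₁).
ΔL = −20·log₁₀(2.64/0.64) = -12.31 dB, so L₂ = 84.6 + (-12.31) = 72.3 dB SPL.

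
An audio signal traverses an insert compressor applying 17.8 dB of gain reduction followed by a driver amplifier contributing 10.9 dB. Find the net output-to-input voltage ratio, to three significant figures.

Net gain = (−17.8) + 10.9 = -6.9 dB.
Voltage ratio = 10^(-6.9/20) = 0.452.

0.452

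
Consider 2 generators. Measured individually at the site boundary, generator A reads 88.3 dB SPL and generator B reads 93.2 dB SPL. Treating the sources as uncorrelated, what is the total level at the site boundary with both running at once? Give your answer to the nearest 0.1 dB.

Uncorrelated sources add in intensity (power), not in dB.
L_total = 10·log₁₀(10^(88.3/10) + 10^(93.2/10)) = 10·log₁₀(2765000000) = 94.4 dB SPL.

94.4 dB SPL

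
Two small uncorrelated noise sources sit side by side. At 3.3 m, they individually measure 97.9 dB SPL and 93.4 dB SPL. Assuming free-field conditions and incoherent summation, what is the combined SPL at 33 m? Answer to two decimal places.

79.22 dB SPL

Combined at 3.3 m: 10·log₁₀(10^(97.9/10)+10^(93.4/10)) = 99.219 dB SPL.
Then apply −20·log₁₀(33/3.3) = -20.000 dB → 79.22 dB SPL.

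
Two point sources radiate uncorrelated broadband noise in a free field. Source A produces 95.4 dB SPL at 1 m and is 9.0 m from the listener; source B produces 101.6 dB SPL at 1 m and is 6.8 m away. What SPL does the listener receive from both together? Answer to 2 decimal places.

At the listener: L_A = 95.4 − 20·log₁₀(9.0) = 76.315 dB; L_B = 101.6 − 20·log₁₀(6.8) = 84.950 dB.
Combined: 10·log₁₀(10^(76.315/10)+10^(84.950/10)) = 85.51 dB SPL.

85.51 dB SPL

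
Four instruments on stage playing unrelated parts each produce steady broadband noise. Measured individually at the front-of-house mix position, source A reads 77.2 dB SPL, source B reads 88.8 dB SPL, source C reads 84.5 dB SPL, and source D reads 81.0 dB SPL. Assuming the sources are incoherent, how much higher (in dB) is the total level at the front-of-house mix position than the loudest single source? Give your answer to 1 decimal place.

2.1 dB

Incoherent sources sum as intensities:
L_total = 10·log₁₀(10^(77.2/10) + 10^(88.8/10) + 10^(84.5/10) + 10^(81.0/10)) = 90.86 dB SPL.
Excess over the loudest (88.8 dB): 90.86 − 88.8 = 2.1 dB.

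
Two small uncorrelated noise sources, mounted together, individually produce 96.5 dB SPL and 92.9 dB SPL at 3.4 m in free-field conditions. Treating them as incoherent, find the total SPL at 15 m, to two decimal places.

85.18 dB SPL

Combined at 3.4 m: 10·log₁₀(10^(96.5/10)+10^(92.9/10)) = 98.073 dB SPL.
Then apply −20·log₁₀(15/3.4) = -12.892 dB → 85.18 dB SPL.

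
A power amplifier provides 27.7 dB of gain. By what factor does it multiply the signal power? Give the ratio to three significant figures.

Power ratio = 10^(dB/10).
10^(27.7/10) = 10^(2.770) = 589.

589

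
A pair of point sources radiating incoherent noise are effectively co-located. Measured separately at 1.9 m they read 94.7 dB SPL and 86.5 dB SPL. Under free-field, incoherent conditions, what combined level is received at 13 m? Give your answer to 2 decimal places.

Combined at 1.9 m: 10·log₁₀(10^(94.7/10)+10^(86.5/10)) = 95.312 dB SPL.
Then apply −20·log₁₀(13/1.9) = -16.704 dB → 78.61 dB SPL.

78.61 dB SPL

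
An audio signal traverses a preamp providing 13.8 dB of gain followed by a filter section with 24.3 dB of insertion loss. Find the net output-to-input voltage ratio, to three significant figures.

Net gain = 13.8 + (−24.3) = -10.5 dB.
Voltage ratio = 10^(-10.5/20) = 0.299.

0.299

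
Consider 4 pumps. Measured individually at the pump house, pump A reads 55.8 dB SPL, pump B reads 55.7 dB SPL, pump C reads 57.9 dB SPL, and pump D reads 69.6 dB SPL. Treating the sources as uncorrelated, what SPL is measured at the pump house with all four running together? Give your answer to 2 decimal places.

70.21 dB SPL

Add the sources as powers (linear), then convert back to dB:
L_total = 10·log₁₀(10^(55.8/10) + 10^(55.7/10) + 10^(57.9/10) + 10^(69.6/10)) = 10·log₁₀(10490000) = 70.21 dB SPL.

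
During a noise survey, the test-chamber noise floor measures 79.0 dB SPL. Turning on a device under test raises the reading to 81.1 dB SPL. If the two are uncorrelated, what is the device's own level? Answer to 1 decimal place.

76.9 dB SPL

Background correction is a power subtraction:
L_src = 10·log₁₀(10^(81.1/10) − 10^(79.0/10)) = 10·log₁₀(49390000) = 76.9 dB SPL.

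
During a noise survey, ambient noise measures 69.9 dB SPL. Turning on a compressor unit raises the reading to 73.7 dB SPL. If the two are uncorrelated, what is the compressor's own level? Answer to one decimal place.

71.4 dB SPL

Remove the background by subtracting linear intensities:
L_src = 10·log₁₀(10^(73.7/10) − 10^(69.9/10)) = 10·log₁₀(13670000) = 71.4 dB SPL.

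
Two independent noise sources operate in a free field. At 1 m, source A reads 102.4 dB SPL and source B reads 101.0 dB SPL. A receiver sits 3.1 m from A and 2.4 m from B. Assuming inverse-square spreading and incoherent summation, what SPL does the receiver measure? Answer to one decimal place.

96.0 dB SPL

At the listener: L_A = 102.4 − 20·log₁₀(3.1) = 92.57 dB; L_B = 101.0 − 20·log₁₀(2.4) = 93.40 dB.
Combined: 10·log₁₀(10^(92.57/10)+10^(93.40/10)) = 96.0 dB SPL.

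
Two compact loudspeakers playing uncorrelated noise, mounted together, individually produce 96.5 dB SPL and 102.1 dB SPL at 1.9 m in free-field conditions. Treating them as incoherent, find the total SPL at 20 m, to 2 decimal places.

82.71 dB SPL

Combined at 1.9 m: 10·log₁₀(10^(96.5/10)+10^(102.1/10)) = 103.157 dB SPL.
Then apply −20·log₁₀(20/1.9) = -20.446 dB → 82.71 dB SPL.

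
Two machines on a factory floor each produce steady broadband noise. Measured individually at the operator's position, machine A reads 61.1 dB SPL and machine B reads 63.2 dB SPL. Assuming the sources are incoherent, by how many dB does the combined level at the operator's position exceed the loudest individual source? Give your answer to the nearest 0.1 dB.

Add the sources as powers (linear), then convert back to dB:
L_total = 10·log₁₀(10^(61.1/10) + 10^(63.2/10)) = 65.29 dB SPL.
Excess over the loudest (63.2 dB): 65.29 − 63.2 = 2.1 dB.

2.1 dB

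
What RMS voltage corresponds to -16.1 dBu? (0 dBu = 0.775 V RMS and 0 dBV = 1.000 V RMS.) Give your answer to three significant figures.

V = 0.775 V × 10^(-16.1/20).
= 0.775 × 0.1567 = 0.121 V.

0.121 V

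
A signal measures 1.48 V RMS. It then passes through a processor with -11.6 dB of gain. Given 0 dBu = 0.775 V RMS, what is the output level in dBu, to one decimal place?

-6.0 dBu

Input level: 20·log₁₀(1.48/0.775) = 5.62 dBu.
Output: 5.62 − 11.6 = -6.0 dBu.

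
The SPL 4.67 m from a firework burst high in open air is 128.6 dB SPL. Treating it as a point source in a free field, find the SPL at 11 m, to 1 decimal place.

121.2 dB SPL

For a point source in a free field, ΔL = −20·log₁₀(d₂/d₁).
ΔL = −20·log₁₀(11/4.67) = -7.44 dB, so L₂ = 128.6 + (-7.44) = 121.2 dB SPL.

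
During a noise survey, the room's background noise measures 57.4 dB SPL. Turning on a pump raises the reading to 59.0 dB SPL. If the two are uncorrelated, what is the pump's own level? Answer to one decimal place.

53.9 dB SPL

Remove the background by subtracting linear intensities:
L_src = 10·log₁₀(10^(59.0/10) − 10^(57.4/10)) = 10·log₁₀(244800) = 53.9 dB SPL.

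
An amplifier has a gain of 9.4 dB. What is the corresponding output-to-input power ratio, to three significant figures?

8.71

Power ratio = 10^(dB/10).
10^(9.4/10) = 10^(0.9400) = 8.71.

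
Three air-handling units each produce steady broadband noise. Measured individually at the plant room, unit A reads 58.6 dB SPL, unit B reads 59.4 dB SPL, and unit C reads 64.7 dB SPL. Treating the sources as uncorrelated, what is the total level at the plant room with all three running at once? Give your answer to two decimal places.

66.58 dB SPL

Add the sources as powers (linear), then convert back to dB:
L_total = 10·log₁₀(10^(58.6/10) + 10^(59.4/10) + 10^(64.7/10)) = 10·log₁₀(4547000) = 66.58 dB SPL.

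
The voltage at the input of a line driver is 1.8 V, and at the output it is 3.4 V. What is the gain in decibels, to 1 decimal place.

For a voltage ratio, dB = 20·log₁₀(V₂/V₁).
20·log₁₀(3.4/1.8) = 20·log₁₀(1.889) = 5.5 dB.

5.5 dB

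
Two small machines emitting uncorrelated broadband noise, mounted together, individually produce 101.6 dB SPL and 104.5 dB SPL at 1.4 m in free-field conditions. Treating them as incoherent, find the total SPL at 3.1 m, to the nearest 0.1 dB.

99.4 dB SPL

Combined at 1.4 m: 10·log₁₀(10^(101.6/10)+10^(104.5/10)) = 106.30 dB SPL.
Then apply −20·log₁₀(3.1/1.4) = -6.90 dB → 99.4 dB SPL.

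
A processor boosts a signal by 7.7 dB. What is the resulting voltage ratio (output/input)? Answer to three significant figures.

Voltage ratio = 10^(dB/20).
10^(7.7/20) = 10^(0.3850) = 2.43.

2.43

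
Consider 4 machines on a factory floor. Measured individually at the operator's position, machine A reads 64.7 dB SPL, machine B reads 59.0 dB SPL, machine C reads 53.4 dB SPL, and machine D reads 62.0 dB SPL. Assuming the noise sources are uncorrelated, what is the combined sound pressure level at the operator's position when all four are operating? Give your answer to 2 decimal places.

Uncorrelated sources add in intensity (power), not in dB.
L_total = 10·log₁₀(10^(64.7/10) + 10^(59.0/10) + 10^(53.4/10) + 10^(62.0/10)) = 10·log₁₀(5549000) = 67.44 dB SPL.

67.44 dB SPL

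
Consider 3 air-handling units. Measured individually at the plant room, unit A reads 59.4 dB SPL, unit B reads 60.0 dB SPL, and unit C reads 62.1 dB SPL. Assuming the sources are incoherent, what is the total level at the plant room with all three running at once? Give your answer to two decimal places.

Incoherent sources sum as intensities:
L_total = 10·log₁₀(10^(59.4/10) + 10^(60.0/10) + 10^(62.1/10)) = 10·log₁₀(3493000) = 65.43 dB SPL.

65.43 dB SPL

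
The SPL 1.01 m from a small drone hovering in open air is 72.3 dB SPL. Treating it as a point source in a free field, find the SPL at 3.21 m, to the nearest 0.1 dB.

For a point source in a free field, ΔL = −20·log₁₀(d₂/d₁).
ΔL = −20·log₁₀(3.21/1.01) = -10.04 dB, so L₂ = 72.3 + (-10.04) = 62.3 dB SPL.

62.3 dB SPL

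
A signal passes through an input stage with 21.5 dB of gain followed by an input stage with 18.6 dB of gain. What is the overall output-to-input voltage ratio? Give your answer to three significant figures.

Net gain = 21.5 + 18.6 = 40.1 dB.
Voltage ratio = 10^(40.1/20) = 101.

101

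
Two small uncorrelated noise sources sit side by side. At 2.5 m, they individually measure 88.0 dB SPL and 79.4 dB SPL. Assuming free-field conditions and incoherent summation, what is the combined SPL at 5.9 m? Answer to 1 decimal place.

81.1 dB SPL

Combined at 2.5 m: 10·log₁₀(10^(88.0/10)+10^(79.4/10)) = 88.56 dB SPL.
Then apply −20·log₁₀(5.9/2.5) = -7.46 dB → 81.1 dB SPL.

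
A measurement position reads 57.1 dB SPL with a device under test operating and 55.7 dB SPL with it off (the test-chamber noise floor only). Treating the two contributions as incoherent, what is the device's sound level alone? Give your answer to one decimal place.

Background correction is a power subtraction:
L_src = 10·log₁₀(10^(57.1/10) − 10^(55.7/10)) = 10·log₁₀(141300) = 51.5 dB SPL.

51.5 dB SPL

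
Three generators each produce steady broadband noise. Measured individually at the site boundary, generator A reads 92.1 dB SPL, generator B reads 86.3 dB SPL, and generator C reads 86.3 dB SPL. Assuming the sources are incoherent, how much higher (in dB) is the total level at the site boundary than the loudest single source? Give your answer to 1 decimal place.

Add the sources as powers (linear), then convert back to dB:
L_total = 10·log₁₀(10^(92.1/10) + 10^(86.3/10) + 10^(86.3/10)) = 93.94 dB SPL.
Excess over the loudest (92.1 dB): 93.94 − 92.1 = 1.8 dB.

1.8 dB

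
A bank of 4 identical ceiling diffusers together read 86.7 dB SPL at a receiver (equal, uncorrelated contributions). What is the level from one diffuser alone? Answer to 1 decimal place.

4 equal incoherent sources add 10·log₁₀(4) = 6.02 dB over one source.
L_one = 86.7 − 6.02 = 80.7 dB SPL.

80.7 dB SPL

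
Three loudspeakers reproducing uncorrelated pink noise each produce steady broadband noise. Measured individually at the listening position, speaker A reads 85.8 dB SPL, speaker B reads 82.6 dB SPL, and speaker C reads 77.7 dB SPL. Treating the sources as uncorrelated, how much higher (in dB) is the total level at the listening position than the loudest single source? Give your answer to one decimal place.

2.1 dB

Add the sources as powers (linear), then convert back to dB:
L_total = 10·log₁₀(10^(85.8/10) + 10^(82.6/10) + 10^(77.7/10)) = 87.93 dB SPL.
Excess over the loudest (85.8 dB): 87.93 − 85.8 = 2.1 dB.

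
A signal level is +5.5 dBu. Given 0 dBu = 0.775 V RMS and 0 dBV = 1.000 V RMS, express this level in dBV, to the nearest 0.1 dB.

+3.3 dBV

The offset between the scales is 20·log₁₀(0.775/1.000) = −2.214 dB.
So dBV = +5.5 − 2.214 = +3.3 dBV.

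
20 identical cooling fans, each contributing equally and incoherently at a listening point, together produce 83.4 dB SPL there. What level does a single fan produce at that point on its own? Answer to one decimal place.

20 equal incoherent sources add 10·log₁₀(20) = 13.01 dB over one source.
L_one = 83.4 − 13.01 = 70.4 dB SPL.

70.4 dB SPL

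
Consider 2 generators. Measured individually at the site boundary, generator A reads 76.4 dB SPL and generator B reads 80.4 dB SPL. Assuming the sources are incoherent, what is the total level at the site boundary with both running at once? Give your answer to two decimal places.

81.86 dB SPL

Uncorrelated sources add in intensity (power), not in dB.
L_total = 10·log₁₀(10^(76.4/10) + 10^(80.4/10)) = 10·log₁₀(153300000) = 81.86 dB SPL.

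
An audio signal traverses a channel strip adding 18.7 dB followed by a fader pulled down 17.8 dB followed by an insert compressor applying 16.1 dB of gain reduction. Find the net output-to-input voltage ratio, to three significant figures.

0.174

Net gain = 18.7 + (−17.8) + (−16.1) = -15.2 dB.
Voltage ratio = 10^(-15.2/20) = 0.174.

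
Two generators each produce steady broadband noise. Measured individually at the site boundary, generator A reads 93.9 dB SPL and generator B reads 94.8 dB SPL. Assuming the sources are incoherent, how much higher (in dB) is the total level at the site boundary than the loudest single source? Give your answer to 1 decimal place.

2.6 dB

Incoherent sources sum as intensities:
L_total = 10·log₁₀(10^(93.9/10) + 10^(94.8/10)) = 97.38 dB SPL.
Excess over the loudest (94.8 dB): 97.38 − 94.8 = 2.6 dB.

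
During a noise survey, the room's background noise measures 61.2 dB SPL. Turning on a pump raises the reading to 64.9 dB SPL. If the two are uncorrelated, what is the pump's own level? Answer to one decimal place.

Background correction is a power subtraction:
L_src = 10·log₁₀(10^(64.9/10) − 10^(61.2/10)) = 10·log₁₀(1772000) = 62.5 dB SPL.

62.5 dB SPL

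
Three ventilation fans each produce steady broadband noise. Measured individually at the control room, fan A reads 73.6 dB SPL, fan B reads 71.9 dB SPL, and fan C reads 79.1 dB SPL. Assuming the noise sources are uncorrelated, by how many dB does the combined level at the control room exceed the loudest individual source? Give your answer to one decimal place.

Incoherent sources sum as intensities:
L_total = 10·log₁₀(10^(73.6/10) + 10^(71.9/10) + 10^(79.1/10)) = 80.78 dB SPL.
Excess over the loudest (79.1 dB): 80.78 − 79.1 = 1.7 dB.

1.7 dB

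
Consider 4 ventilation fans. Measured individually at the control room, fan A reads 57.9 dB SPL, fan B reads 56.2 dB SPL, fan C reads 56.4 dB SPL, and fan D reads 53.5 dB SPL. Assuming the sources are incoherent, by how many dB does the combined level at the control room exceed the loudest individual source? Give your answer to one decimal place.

4.4 dB

Uncorrelated sources add in intensity (power), not in dB.
L_total = 10·log₁₀(10^(57.9/10) + 10^(56.2/10) + 10^(56.4/10) + 10^(53.5/10)) = 62.29 dB SPL.
Excess over the loudest (57.9 dB): 62.29 − 57.9 = 4.4 dB.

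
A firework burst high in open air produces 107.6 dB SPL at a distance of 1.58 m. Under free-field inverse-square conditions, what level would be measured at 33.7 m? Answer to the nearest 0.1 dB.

Inverse-square spreading gives ΔL = −20·log₁₀(d₂/d₁).
ΔL = −20·log₁₀(33.7/1.58) = -26.58 dB, so L₂ = 107.6 + (-26.58) = 81.0 dB SPL.

81.0 dB SPL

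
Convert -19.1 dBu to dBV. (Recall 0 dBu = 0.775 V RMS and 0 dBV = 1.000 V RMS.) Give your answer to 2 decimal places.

The offset between the scales is 20·log₁₀(0.775/1.000) = −2.214 dB.
So dBV = -19.1 − 2.214 = -21.31 dBV.

-21.31 dBV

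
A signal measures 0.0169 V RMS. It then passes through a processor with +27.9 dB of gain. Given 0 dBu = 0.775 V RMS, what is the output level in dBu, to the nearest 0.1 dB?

-5.3 dBu

Input level: 20·log₁₀(0.0169/0.775) = -33.23 dBu.
Output: -33.23 + 27.9 = -5.3 dBu.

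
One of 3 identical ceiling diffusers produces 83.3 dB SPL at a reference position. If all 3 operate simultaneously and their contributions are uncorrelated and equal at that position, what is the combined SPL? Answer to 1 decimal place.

88.1 dB SPL

3 equal incoherent sources raise the level by 10·log₁₀(3) = 4.77 dB.
L_total = 83.3 + 4.77 = 88.1 dB SPL.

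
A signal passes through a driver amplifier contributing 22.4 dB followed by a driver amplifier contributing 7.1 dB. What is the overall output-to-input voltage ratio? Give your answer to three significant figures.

29.9

Net gain = 22.4 + 7.1 = 29.5 dB.
Voltage ratio = 10^(29.5/20) = 29.9.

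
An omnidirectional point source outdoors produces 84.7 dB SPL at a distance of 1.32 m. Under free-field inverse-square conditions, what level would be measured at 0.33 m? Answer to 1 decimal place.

96.7 dB SPL

For a point source in a free field, ΔL = −20·log₁₀(d₂/d₁).
ΔL = −20·log₁₀(0.33/1.32) = 12.04 dB, so L₂ = 84.7 + (12.04) = 96.7 dB SPL.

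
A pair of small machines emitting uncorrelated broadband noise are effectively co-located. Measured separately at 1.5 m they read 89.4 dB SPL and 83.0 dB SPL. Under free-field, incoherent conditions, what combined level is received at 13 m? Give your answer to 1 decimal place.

Combined at 1.5 m: 10·log₁₀(10^(89.4/10)+10^(83.0/10)) = 90.30 dB SPL.
Then apply −20·log₁₀(13/1.5) = -18.76 dB → 71.5 dB SPL.

71.5 dB SPL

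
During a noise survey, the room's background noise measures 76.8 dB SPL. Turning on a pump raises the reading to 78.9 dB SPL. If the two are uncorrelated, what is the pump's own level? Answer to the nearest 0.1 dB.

74.7 dB SPL

Remove the background by subtracting linear intensities:
L_src = 10·log₁₀(10^(78.9/10) − 10^(76.8/10)) = 10·log₁₀(29760000) = 74.7 dB SPL.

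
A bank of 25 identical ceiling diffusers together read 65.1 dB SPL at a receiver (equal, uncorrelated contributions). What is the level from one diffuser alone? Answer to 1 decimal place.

25 equal incoherent sources add 10·log₁₀(25) = 13.98 dB over one source.
L_one = 65.1 − 13.98 = 51.1 dB SPL.

51.1 dB SPL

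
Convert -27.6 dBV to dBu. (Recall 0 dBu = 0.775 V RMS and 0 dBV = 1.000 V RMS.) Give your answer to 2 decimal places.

The offset between the scales is 20·log₁₀(0.775/1.000) = −2.214 dB.
So dBu = -27.6 + 2.214 = -25.39 dBu.

-25.39 dBu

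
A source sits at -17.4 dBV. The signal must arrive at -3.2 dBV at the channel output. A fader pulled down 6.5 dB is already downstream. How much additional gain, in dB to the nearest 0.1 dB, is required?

The required make-up gain is the shortfall in the dB sum.
G = -3.2 − (-17.4) + 6.5 = 20.7 dB.

20.7 dB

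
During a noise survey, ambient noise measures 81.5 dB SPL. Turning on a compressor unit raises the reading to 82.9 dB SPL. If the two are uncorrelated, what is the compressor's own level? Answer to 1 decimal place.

Background correction is a power subtraction:
L_src = 10·log₁₀(10^(82.9/10) − 10^(81.5/10)) = 10·log₁₀(53730000) = 77.3 dB SPL.

77.3 dB SPL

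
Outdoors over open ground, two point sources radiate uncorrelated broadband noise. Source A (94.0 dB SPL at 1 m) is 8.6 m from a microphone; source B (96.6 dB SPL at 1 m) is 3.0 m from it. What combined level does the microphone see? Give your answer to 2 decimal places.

87.34 dB SPL

At the listener: L_A = 94.0 − 20·log₁₀(8.6) = 75.310 dB; L_B = 96.6 − 20·log₁₀(3.0) = 87.058 dB.
Combined: 10·log₁₀(10^(75.310/10)+10^(87.058/10)) = 87.34 dB SPL.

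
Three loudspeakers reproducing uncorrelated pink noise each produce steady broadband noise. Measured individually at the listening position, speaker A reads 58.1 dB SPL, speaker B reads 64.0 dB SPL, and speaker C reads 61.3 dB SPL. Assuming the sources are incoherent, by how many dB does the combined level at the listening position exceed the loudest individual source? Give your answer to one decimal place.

2.5 dB

Add the sources as powers (linear), then convert back to dB:
L_total = 10·log₁₀(10^(58.1/10) + 10^(64.0/10) + 10^(61.3/10)) = 66.54 dB SPL.
Excess over the loudest (64.0 dB): 66.54 − 64.0 = 2.5 dB.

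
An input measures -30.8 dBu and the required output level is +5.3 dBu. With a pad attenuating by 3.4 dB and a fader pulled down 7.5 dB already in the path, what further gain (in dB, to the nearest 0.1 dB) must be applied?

47.0 dB

The required make-up gain is the shortfall in the dB sum.
G = +5.3 − (-30.8) + 3.4 + 7.5 = 47.0 dB.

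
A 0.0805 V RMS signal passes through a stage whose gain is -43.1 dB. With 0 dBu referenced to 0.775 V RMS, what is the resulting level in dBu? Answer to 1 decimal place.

Input level: 20·log₁₀(0.0805/0.775) = -19.67 dBu.
Output: -19.67 − 43.1 = -62.8 dBu.

-62.8 dBu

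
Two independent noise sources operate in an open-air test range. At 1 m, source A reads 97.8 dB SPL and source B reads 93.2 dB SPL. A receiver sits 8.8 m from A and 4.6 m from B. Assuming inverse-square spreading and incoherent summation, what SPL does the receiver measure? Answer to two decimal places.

82.47 dB SPL

At the listener: L_A = 97.8 − 20·log₁₀(8.8) = 78.910 dB; L_B = 93.2 − 20·log₁₀(4.6) = 79.945 dB.
Combined: 10·log₁₀(10^(78.910/10)+10^(79.945/10)) = 82.47 dB SPL.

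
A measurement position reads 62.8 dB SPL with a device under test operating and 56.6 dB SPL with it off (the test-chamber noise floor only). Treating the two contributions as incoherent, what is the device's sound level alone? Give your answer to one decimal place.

61.6 dB SPL

Subtract intensities: L_src = 10·log₁₀(10^(L_total/10) − 10^(L_bg/10)).
L_src = 10·log₁₀(10^(62.8/10) − 10^(56.6/10)) = 10·log₁₀(1448000) = 61.6 dB SPL.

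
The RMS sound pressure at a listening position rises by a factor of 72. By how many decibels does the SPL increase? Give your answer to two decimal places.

SPL change from a pressure ratio uses the 20·log₁₀ form:
20·log₁₀(72) = 37.15 dB.

37.15 dB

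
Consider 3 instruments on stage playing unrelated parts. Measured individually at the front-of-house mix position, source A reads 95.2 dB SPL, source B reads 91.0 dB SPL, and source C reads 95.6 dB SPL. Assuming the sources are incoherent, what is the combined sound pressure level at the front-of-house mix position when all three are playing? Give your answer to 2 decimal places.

Incoherent sources sum as intensities:
L_total = 10·log₁₀(10^(95.2/10) + 10^(91.0/10) + 10^(95.6/10)) = 10·log₁₀(8201000000) = 99.14 dB SPL.

99.14 dB SPL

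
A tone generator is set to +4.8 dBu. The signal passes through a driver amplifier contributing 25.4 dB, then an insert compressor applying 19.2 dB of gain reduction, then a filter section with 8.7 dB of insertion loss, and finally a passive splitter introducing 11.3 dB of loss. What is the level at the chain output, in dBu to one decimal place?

In dB, series stages simply add:
+4.8 + 25.4 − 19.2 − 8.7 − 11.3 = -9.0 dBu.

-9.0 dBu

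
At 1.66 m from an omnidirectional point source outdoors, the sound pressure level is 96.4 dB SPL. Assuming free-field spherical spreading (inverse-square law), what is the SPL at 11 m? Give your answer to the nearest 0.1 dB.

Inverse-square spreading gives ΔL = −20·log₁₀(d₂/d₁).
ΔL = −20·log₁₀(11/1.66) = -16.43 dB, so L₂ = 96.4 + (-16.43) = 80.0 dB SPL.

80.0 dB SPL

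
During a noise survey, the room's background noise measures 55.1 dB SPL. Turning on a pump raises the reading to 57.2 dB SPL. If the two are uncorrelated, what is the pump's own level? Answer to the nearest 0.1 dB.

53.0 dB SPL

Subtract intensities: L_src = 10·log₁₀(10^(L_total/10) − 10^(L_bg/10)).
L_src = 10·log₁₀(10^(57.2/10) − 10^(55.1/10)) = 10·log₁₀(201200) = 53.0 dB SPL.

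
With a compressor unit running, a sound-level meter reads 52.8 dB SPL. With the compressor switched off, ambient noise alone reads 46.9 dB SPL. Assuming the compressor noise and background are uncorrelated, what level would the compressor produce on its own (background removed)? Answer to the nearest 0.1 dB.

51.5 dB SPL

Remove the background by subtracting linear intensities:
L_src = 10·log₁₀(10^(52.8/10) − 10^(46.9/10)) = 10·log₁₀(141600) = 51.5 dB SPL.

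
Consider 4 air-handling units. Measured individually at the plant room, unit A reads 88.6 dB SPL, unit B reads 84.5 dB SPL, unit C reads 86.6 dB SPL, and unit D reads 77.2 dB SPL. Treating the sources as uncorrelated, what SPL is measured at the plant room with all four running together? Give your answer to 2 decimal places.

Incoherent sources sum as intensities:
L_total = 10·log₁₀(10^(88.6/10) + 10^(84.5/10) + 10^(86.6/10) + 10^(77.2/10)) = 10·log₁₀(1516000000) = 91.81 dB SPL.

91.81 dB SPL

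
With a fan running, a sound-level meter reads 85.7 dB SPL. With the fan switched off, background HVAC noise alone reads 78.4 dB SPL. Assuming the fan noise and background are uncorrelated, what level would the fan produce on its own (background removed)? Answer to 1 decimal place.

84.8 dB SPL

Remove the background by subtracting linear intensities:
L_src = 10·log₁₀(10^(85.7/10) − 10^(78.4/10)) = 10·log₁₀(302400000) = 84.8 dB SPL.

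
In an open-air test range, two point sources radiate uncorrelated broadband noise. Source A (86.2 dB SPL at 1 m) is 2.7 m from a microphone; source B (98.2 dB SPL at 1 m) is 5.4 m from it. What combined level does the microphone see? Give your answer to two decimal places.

At the listener: L_A = 86.2 − 20·log₁₀(2.7) = 77.573 dB; L_B = 98.2 − 20·log₁₀(5.4) = 83.552 dB.
Combined: 10·log₁₀(10^(77.573/10)+10^(83.552/10)) = 84.53 dB SPL.

84.53 dB SPL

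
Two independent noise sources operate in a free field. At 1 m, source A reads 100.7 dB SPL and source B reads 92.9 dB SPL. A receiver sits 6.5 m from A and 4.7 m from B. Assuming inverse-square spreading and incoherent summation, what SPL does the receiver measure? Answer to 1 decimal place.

At the listener: L_A = 100.7 − 20·log₁₀(6.5) = 84.44 dB; L_B = 92.9 − 20·log₁₀(4.7) = 79.46 dB.
Combined: 10·log₁₀(10^(84.44/10)+10^(79.46/10)) = 85.6 dB SPL.

85.6 dB SPL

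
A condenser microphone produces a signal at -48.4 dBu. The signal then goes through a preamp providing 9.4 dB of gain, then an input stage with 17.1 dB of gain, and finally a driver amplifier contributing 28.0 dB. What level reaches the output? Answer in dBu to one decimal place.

+6.1 dBu

Gain stages sum in dB:
-48.4 + 9.4 + 17.1 + 28.0 = +6.1 dBu.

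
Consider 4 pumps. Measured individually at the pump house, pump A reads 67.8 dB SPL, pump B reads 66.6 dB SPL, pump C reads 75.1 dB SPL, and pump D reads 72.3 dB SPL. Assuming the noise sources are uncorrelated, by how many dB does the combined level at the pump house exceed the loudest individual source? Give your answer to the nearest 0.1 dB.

2.7 dB

Incoherent sources sum as intensities:
L_total = 10·log₁₀(10^(67.8/10) + 10^(66.6/10) + 10^(75.1/10) + 10^(72.3/10)) = 77.78 dB SPL.
Excess over the loudest (75.1 dB): 77.78 − 75.1 = 2.7 dB.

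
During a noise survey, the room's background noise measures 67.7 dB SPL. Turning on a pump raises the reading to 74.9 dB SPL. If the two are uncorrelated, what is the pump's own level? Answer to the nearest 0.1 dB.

74.0 dB SPL

Remove the background by subtracting linear intensities:
L_src = 10·log₁₀(10^(74.9/10) − 10^(67.7/10)) = 10·log₁₀(25010000) = 74.0 dB SPL.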